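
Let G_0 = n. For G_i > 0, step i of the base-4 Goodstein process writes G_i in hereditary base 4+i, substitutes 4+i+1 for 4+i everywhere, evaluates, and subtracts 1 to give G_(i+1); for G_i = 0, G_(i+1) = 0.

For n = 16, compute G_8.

43

(0) 16|_4 = 4^2 ↦ 5^2|_5 = 25 ⇒ 24
(1) 24|_5 = 4·5 + 4 ↦ 4·6 + 4|_6 = 28 ⇒ 27
(2) 27|_6 = 4·6 + 3 ↦ 4·7 + 3|_7 = 31 ⇒ 30
(3) 30|_7 = 4·7 + 2 ↦ 4·8 + 2|_8 = 34 ⇒ 33
(4) 33|_8 = 4·8 + 1 ↦ 4·9 + 1|_9 = 37 ⇒ 36
(5) 36|_9 = 4·9 ↦ 4·10|_10 = 40 ⇒ 39
(6) 39|_10 = 3·10 + 9 ↦ 3·11 + 9|_11 = 42 ⇒ 41
(7) 41|_11 = 3·11 + 8 ↦ 3·12 + 8|_12 = 44 ⇒ 43
(8) 43|_12 = 3·12 + 7 ↦ 3·13 + 7|_13 = 46 ⇒ 45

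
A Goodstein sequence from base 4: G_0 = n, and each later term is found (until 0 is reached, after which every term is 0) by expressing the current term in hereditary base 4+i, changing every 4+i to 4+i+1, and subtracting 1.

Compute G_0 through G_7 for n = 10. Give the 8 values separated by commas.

(0) 10|_4 = 2·4 + 2 ↦ 2·5 + 2|_5 = 12 ⇒ 11
(1) 11|_5 = 2·5 + 1 ↦ 2·6 + 1|_6 = 13 ⇒ 12
(2) 12|_6 = 2·6 ↦ 2·7|_7 = 14 ⇒ 13
(3) 13|_7 = 7 + 6 ↦ 8 + 6|_8 = 14 ⇒ 13
(4) 13|_8 = 8 + 5 ↦ 9 + 5|_9 = 14 ⇒ 13
(5) 13|_9 = 9 + 4 ↦ 10 + 4|_10 = 14 ⇒ 13
(6) 13|_10 = 10 + 3 ↦ 11 + 3|_11 = 14 ⇒ 13

10, 11, 12, 13, 13, 13, 13, 13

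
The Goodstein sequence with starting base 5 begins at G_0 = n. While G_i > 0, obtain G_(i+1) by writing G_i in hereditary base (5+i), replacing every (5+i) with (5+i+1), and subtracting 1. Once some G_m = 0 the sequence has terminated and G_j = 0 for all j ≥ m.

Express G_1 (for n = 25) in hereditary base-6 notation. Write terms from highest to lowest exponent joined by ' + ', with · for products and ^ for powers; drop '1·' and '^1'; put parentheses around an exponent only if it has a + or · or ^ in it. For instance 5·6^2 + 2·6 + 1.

25 —HB5→ 5^2 —bump→ 6^2 = 36 —(−1)→ 35
35 —HB6→ 5·6 + 5 —bump→ 5·7 + 5 = 40 —(−1)→ 39

5·6 + 5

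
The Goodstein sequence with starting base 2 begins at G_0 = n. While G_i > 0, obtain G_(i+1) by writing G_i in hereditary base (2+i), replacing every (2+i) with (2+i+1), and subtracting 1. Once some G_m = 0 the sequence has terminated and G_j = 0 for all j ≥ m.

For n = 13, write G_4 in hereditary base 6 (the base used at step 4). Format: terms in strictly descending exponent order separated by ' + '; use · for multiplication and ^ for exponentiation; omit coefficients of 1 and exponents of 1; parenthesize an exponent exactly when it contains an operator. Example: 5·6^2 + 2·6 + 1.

base 2: 13 = 2^(2 + 1) + 2^2 + 1; at 3: 3^(3 + 1) + 3^3 + 1 = 109; next = 108
base 3: 108 = 3^(3 + 1) + 3^3; at 4: 4^(4 + 1) + 4^4 = 1280; next = 1279
base 4: 1279 = 4^(4 + 1) + 3·4^3 + 3·4^2 + 3·4 + 3; at 5: 5^(5 + 1) + 3·5^3 + 3·5^2 + 3·5 + 3 = 16093; next = 16092
base 5: 16092 = 5^(5 + 1) + 3·5^3 + 3·5^2 + 3·5 + 2; at 6: 6^(6 + 1) + 3·6^3 + 3·6^2 + 3·6 + 2 = 280712; next = 280711
base 6: 280711 = 6^(6 + 1) + 3·6^3 + 3·6^2 + 3·6 + 1; at 7: 7^(7 + 1) + 3·7^3 + 3·7^2 + 3·7 + 1 = 5765999; next = 5765998

6^(6 + 1) + 3·6^3 + 3·6^2 + 3·6 + 1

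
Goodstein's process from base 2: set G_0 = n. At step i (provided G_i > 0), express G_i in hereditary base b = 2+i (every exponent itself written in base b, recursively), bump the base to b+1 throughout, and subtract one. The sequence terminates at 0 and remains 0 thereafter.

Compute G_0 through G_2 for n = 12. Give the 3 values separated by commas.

base 2: 12 = 2^(2 + 1) + 2^2; at 3: 3^(3 + 1) + 3^3 = 108; next = 107
base 3: 107 = 3^(3 + 1) + 2·3^2 + 2·3 + 2; at 4: 4^(4 + 1) + 2·4^2 + 2·4 + 2 = 1066; next = 1065

12, 107, 1065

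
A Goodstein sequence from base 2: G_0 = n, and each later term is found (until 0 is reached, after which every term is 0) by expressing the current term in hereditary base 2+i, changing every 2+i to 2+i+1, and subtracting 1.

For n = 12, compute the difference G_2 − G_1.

G_0=12  [base 2] 2^(2 + 1) + 2^2  →[2↦3]→  3^(3 + 1) + 3^3 = 108  −1 ⇒ G_1=107
G_1=107  [base 3] 3^(3 + 1) + 2·3^2 + 2·3 + 2  →[3↦4]→  4^(4 + 1) + 2·4^2 + 2·4 + 2 = 1066  −1 ⇒ G_2=1065

958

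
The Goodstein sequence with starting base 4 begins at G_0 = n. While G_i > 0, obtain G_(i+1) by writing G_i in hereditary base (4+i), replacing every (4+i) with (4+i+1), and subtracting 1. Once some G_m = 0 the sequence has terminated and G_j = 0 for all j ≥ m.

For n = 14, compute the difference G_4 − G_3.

G_0=14  [base 4] 3·4 + 2  →[4↦5]→  3·5 + 2 = 17  −1 ⇒ G_1=16
G_1=16  [base 5] 3·5 + 1  →[5↦6]→  3·6 + 1 = 19  −1 ⇒ G_2=18
G_2=18  [base 6] 3·6  →[6↦7]→  3·7 = 21  −1 ⇒ G_3=20
G_3=20  [base 7] 2·7 + 6  →[7↦8]→  2·8 + 6 = 22  −1 ⇒ G_4=21

1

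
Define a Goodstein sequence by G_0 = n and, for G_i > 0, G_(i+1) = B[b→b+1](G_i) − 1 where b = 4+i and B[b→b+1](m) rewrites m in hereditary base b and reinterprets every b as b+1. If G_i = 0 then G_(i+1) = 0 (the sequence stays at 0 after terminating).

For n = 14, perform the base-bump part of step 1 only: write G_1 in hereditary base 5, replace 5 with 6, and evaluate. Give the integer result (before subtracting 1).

19

[0] 14 ≡ 3·4 + 2 (base 4). Lift 5: 17. −1: 16.
[1] 16 ≡ 3·5 + 1 (base 5). Lift 6: 19. −1: 18.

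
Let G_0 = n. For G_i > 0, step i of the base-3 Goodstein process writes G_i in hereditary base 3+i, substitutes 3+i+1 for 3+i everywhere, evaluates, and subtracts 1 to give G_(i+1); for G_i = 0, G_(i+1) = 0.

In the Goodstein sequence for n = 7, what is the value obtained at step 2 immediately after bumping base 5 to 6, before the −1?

10

(0) 7|_3 = 2·3 + 1 ↦ 2·4 + 1|_4 = 9 ⇒ 8
(1) 8|_4 = 2·4 ↦ 2·5|_5 = 10 ⇒ 9
(2) 9|_5 = 5 + 4 ↦ 6 + 4|_6 = 10 ⇒ 9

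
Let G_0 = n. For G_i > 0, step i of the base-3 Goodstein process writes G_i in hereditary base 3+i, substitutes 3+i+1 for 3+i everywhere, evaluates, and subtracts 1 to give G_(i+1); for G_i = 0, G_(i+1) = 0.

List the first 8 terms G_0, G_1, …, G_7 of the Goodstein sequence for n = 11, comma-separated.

step 0: 11 = 3^2 + 2; sub 4 for 3: 4^2 + 2; = 18; G_1 = 18−1 = 17
step 1: 17 = 4^2 + 1; sub 5 for 4: 5^2 + 1; = 26; G_2 = 26−1 = 25
step 2: 25 = 5^2; sub 6 for 5: 6^2; = 36; G_3 = 36−1 = 35
step 3: 35 = 5·6 + 5; sub 7 for 6: 5·7 + 5; = 40; G_4 = 40−1 = 39
step 4: 39 = 5·7 + 4; sub 8 for 7: 5·8 + 4; = 44; G_5 = 44−1 = 43
step 5: 43 = 5·8 + 3; sub 9 for 8: 5·9 + 3; = 48; G_6 = 48−1 = 47
step 6: 47 = 5·9 + 2; sub 10 for 9: 5·10 + 2; = 52; G_7 = 52−1 = 51

11, 17, 25, 35, 39, 43, 47, 51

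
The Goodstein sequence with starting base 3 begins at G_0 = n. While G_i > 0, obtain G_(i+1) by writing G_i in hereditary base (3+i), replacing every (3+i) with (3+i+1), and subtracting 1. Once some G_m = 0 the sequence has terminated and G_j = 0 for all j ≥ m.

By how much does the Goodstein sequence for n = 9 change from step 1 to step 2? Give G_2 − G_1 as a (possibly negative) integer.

2

[0] 9 ≡ 3^2 (base 3). Lift 4: 16. −1: 15.
[1] 15 ≡ 3·4 + 3 (base 4). Lift 5: 18. −1: 17.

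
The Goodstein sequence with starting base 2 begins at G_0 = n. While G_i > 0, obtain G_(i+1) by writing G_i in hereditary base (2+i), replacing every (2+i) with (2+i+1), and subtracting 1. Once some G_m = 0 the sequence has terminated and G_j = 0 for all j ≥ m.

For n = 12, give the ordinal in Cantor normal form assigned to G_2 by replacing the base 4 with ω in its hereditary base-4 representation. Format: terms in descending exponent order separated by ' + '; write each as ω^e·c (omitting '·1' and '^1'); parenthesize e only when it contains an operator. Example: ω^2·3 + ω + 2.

ω^(ω + 1) + ω^2·2 + ω·2 + 1

step 0: 12 = 2^(2 + 1) + 2^2; sub 3 for 2: 3^(3 + 1) + 3^3; = 108; G_1 = 108−1 = 107
step 1: 107 = 3^(3 + 1) + 2·3^2 + 2·3 + 2; sub 4 for 3: 4^(4 + 1) + 2·4^2 + 2·4 + 2; = 1066; G_2 = 1066−1 = 1065
step 2: 1065 = 4^(4 + 1) + 2·4^2 + 2·4 + 1; sub 5 for 4: 5^(5 + 1) + 2·5^2 + 2·5 + 1; = 15686; G_3 = 15686−1 = 15685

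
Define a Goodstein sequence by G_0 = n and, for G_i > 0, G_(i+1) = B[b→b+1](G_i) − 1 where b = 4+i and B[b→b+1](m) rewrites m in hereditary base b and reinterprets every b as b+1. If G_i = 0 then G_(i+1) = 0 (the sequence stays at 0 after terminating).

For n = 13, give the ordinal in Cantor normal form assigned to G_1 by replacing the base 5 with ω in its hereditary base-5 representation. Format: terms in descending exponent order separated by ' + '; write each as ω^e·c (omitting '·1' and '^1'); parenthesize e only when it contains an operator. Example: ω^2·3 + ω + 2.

[0] 13 ≡ 3·4 + 1 (base 4). Lift 5: 16. −1: 15.
[1] 15 ≡ 3·5 (base 5). Lift 6: 18. −1: 17.

ω·3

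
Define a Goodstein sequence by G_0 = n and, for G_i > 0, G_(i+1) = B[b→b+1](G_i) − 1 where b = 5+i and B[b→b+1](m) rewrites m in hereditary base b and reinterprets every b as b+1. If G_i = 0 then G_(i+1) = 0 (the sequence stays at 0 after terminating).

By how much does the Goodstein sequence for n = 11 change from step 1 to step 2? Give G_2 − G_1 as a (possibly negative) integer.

1

G_0 = 11. HB_5(11) = 2·5 + 1. Bump = 13. G_1 = 12.
G_1 = 12. HB_6(12) = 2·6. Bump = 14. G_2 = 13.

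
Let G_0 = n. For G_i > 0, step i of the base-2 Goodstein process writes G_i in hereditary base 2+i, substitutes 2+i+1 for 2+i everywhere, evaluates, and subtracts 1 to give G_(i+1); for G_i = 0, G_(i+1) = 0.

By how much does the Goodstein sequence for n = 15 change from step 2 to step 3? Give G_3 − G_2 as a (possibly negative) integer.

[0] 15 ≡ 2^(2 + 1) + 2^2 + 2 + 1 (base 2). Lift 3: 112. −1: 111.
[1] 111 ≡ 3^(3 + 1) + 3^3 + 3 (base 3). Lift 4: 1284. −1: 1283.
[2] 1283 ≡ 4^(4 + 1) + 4^4 + 3 (base 4). Lift 5: 18753. −1: 18752.

17469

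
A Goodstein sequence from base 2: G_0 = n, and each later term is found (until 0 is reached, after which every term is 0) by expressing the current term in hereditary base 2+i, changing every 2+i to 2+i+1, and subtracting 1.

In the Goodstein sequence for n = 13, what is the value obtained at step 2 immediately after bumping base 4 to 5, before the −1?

16093

[0] 13 ≡ 2^(2 + 1) + 2^2 + 1 (base 2). Lift 3: 109. −1: 108.
[1] 108 ≡ 3^(3 + 1) + 3^3 (base 3). Lift 4: 1280. −1: 1279.
[2] 1279 ≡ 4^(4 + 1) + 3·4^3 + 3·4^2 + 3·4 + 3 (base 4). Lift 5: 16093. −1: 16092.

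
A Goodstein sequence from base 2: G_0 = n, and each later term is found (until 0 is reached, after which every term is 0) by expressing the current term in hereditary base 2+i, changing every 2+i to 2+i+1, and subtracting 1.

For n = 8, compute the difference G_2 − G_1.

473

[0] 8 ≡ 2^(2 + 1) (base 2). Lift 3: 81. −1: 80.
[1] 80 ≡ 2·3^3 + 2·3^2 + 2·3 + 2 (base 3). Lift 4: 554. −1: 553.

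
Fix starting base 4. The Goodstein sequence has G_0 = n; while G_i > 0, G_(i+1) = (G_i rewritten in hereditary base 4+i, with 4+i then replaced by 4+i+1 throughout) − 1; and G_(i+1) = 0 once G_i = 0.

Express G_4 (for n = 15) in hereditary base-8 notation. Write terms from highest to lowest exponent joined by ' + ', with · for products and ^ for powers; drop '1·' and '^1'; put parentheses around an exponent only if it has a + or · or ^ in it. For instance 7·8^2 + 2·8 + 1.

(0) 15|_4 = 3·4 + 3 ↦ 3·5 + 3|_5 = 18 ⇒ 17
(1) 17|_5 = 3·5 + 2 ↦ 3·6 + 2|_6 = 20 ⇒ 19
(2) 19|_6 = 3·6 + 1 ↦ 3·7 + 1|_7 = 22 ⇒ 21
(3) 21|_7 = 3·7 ↦ 3·8|_8 = 24 ⇒ 23
(4) 23|_8 = 2·8 + 7 ↦ 2·9 + 7|_9 = 25 ⇒ 24

2·8 + 7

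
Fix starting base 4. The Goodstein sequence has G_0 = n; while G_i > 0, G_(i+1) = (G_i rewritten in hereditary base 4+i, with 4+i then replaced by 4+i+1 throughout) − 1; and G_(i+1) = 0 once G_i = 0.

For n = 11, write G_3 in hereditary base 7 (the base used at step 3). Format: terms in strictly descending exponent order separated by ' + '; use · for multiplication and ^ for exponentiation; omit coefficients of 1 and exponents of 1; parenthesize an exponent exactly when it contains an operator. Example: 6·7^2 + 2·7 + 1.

G_0 = 11. HB_4(11) = 2·4 + 3. Bump = 13. G_1 = 12.
G_1 = 12. HB_5(12) = 2·5 + 2. Bump = 14. G_2 = 13.
G_2 = 13. HB_6(13) = 2·6 + 1. Bump = 15. G_3 = 14.
G_3 = 14. HB_7(14) = 2·7. Bump = 16. G_4 = 15.

2·7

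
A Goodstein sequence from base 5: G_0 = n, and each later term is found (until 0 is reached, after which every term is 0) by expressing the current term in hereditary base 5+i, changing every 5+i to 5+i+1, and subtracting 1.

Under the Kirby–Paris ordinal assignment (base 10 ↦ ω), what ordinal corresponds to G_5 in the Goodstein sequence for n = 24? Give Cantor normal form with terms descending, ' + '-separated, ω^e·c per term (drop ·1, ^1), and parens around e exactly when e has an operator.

ω·3 + 9

G_0 = 24. HB_5(24) = 4·5 + 4. Bump = 28. G_1 = 27.
G_1 = 27. HB_6(27) = 4·6 + 3. Bump = 31. G_2 = 30.
G_2 = 30. HB_7(30) = 4·7 + 2. Bump = 34. G_3 = 33.
G_3 = 33. HB_8(33) = 4·8 + 1. Bump = 37. G_4 = 36.
G_4 = 36. HB_9(36) = 4·9. Bump = 40. G_5 = 39.
G_5 = 39. HB_10(39) = 3·10 + 9. Bump = 42. G_6 = 41.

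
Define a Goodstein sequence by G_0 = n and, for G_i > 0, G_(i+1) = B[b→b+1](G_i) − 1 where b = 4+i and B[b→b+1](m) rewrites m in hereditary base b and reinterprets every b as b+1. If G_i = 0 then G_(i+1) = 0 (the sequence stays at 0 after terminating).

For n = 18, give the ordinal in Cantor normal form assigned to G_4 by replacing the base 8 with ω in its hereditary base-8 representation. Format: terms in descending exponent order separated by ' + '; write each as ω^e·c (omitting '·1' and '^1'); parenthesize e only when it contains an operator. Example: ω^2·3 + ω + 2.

base 4: 18 = 4^2 + 2; at 5: 5^2 + 2 = 27; next = 26
base 5: 26 = 5^2 + 1; at 6: 6^2 + 1 = 37; next = 36
base 6: 36 = 6^2; at 7: 7^2 = 49; next = 48
base 7: 48 = 6·7 + 6; at 8: 6·8 + 6 = 54; next = 53
base 8: 53 = 6·8 + 5; at 9: 6·9 + 5 = 59; next = 58

ω·6 + 5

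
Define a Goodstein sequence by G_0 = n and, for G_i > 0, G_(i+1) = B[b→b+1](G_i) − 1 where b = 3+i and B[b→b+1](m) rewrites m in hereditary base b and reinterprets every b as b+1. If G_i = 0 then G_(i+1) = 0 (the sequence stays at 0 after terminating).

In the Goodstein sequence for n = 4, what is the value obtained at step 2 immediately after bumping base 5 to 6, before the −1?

step 0: 4 = 3 + 1; sub 4 for 3: 4 + 1; = 5; G_1 = 5−1 = 4
step 1: 4 = 4; sub 5 for 4: 5; = 5; G_2 = 5−1 = 4
step 2: 4 = 4; sub 6 for 5: 4; = 4; G_3 = 4−1 = 3

4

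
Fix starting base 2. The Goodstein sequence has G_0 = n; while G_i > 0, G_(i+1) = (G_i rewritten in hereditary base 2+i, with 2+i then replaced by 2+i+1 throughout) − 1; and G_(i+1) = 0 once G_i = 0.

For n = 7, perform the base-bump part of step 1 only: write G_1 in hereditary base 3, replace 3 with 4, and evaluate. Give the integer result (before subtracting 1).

step 0: 7 = 2^2 + 2 + 1; sub 3 for 2: 3^3 + 3 + 1; = 31; G_1 = 31−1 = 30
step 1: 30 = 3^3 + 3; sub 4 for 3: 4^4 + 4; = 260; G_2 = 260−1 = 259

260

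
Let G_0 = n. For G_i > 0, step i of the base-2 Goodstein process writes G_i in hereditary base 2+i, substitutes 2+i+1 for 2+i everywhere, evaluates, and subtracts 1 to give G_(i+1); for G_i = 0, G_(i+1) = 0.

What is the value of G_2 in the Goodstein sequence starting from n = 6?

257

i=0: 6 = 2^2 + 2 (b=2); 2→3: 3^3 + 3 = 30; 30−1 = 29
i=1: 29 = 3^3 + 2 (b=3); 3→4: 4^4 + 2 = 258; 258−1 = 257
i=2: 257 = 4^4 + 1 (b=4); 4→5: 5^5 + 1 = 3126; 3126−1 = 3125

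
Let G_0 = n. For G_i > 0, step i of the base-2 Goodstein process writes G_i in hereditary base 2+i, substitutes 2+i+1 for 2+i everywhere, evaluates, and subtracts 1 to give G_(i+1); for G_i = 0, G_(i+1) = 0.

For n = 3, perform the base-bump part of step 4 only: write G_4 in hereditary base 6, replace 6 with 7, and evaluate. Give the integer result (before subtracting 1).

(0) 3|_2 = 2 + 1 ↦ 3 + 1|_3 = 4 ⇒ 3
(1) 3|_3 = 3 ↦ 4|_4 = 4 ⇒ 3
(2) 3|_4 = 3 ↦ 3|_5 = 3 ⇒ 2
(3) 2|_5 = 2 ↦ 2|_6 = 2 ⇒ 1
(4) 1|_6 = 1 ↦ 1|_7 = 1 ⇒ 0

1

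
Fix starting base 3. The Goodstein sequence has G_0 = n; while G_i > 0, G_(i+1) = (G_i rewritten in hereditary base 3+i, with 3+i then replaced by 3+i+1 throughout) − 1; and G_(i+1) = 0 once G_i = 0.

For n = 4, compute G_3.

base 3: 4 = 3 + 1; at 4: 4 + 1 = 5; next = 4
base 4: 4 = 4; at 5: 5 = 5; next = 4
base 5: 4 = 4; at 6: 4 = 4; next = 3
base 6: 3 = 3; at 7: 3 = 3; next = 2

3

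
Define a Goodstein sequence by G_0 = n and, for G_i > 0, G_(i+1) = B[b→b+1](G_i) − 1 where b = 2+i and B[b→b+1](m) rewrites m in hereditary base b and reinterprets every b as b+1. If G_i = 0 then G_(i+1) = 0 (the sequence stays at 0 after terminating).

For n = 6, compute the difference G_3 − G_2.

step 0: 6 = 2^2 + 2; sub 3 for 2: 3^3 + 3; = 30; G_1 = 30−1 = 29
step 1: 29 = 3^3 + 2; sub 4 for 3: 4^4 + 2; = 258; G_2 = 258−1 = 257
step 2: 257 = 4^4 + 1; sub 5 for 4: 5^5 + 1; = 3126; G_3 = 3126−1 = 3125

2868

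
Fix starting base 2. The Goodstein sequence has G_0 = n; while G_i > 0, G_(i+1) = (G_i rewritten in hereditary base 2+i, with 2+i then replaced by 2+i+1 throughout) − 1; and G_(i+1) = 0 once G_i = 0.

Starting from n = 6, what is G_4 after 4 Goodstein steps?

6 —HB2→ 2^2 + 2 —bump→ 3^3 + 3 = 30 —(−1)→ 29
29 —HB3→ 3^3 + 2 —bump→ 4^4 + 2 = 258 —(−1)→ 257
257 —HB4→ 4^4 + 1 —bump→ 5^5 + 1 = 3126 —(−1)→ 3125
3125 —HB5→ 5^5 —bump→ 6^6 = 46656 —(−1)→ 46655
46655 —HB6→ 5·6^5 + 5·6^4 + 5·6^3 + 5·6^2 + 5·6 + 5 —bump→ 5·7^5 + 5·7^4 + 5·7^3 + 5·7^2 + 5·7 + 5 = 98040 —(−1)→ 98039

46655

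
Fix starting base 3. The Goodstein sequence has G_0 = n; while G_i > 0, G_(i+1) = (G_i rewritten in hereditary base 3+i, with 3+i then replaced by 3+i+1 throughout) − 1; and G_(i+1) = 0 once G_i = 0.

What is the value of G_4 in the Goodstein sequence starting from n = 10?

30

i=0: 10 = 3^2 + 1 (b=3); 3→4: 4^2 + 1 = 17; 17−1 = 16
i=1: 16 = 4^2 (b=4); 4→5: 5^2 = 25; 25−1 = 24
i=2: 24 = 4·5 + 4 (b=5); 5→6: 4·6 + 4 = 28; 28−1 = 27
i=3: 27 = 4·6 + 3 (b=6); 6→7: 4·7 + 3 = 31; 31−1 = 30
i=4: 30 = 4·7 + 2 (b=7); 7→8: 4·8 + 2 = 34; 34−1 = 33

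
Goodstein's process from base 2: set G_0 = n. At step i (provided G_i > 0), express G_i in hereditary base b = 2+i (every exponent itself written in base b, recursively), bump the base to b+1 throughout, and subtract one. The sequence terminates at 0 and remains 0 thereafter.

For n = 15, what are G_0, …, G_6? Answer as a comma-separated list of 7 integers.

(0) 15|_2 = 2^(2 + 1) + 2^2 + 2 + 1 ↦ 3^(3 + 1) + 3^3 + 3 + 1|_3 = 112 ⇒ 111
(1) 111|_3 = 3^(3 + 1) + 3^3 + 3 ↦ 4^(4 + 1) + 4^4 + 4|_4 = 1284 ⇒ 1283
(2) 1283|_4 = 4^(4 + 1) + 4^4 + 3 ↦ 5^(5 + 1) + 5^5 + 3|_5 = 18753 ⇒ 18752
(3) 18752|_5 = 5^(5 + 1) + 5^5 + 2 ↦ 6^(6 + 1) + 6^6 + 2|_6 = 326594 ⇒ 326593
(4) 326593|_6 = 6^(6 + 1) + 6^6 + 1 ↦ 7^(7 + 1) + 7^7 + 1|_7 = 6588345 ⇒ 6588344
(5) 6588344|_7 = 7^(7 + 1) + 7^7 ↦ 8^(8 + 1) + 8^8|_8 = 150994944 ⇒ 150994943

15, 111, 1283, 18752, 326593, 6588344, 150994943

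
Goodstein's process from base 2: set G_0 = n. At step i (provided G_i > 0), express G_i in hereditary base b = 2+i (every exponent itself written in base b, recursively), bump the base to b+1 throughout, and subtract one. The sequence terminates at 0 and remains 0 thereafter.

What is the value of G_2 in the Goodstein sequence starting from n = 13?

1279

G_0 = 13. HB_2(13) = 2^(2 + 1) + 2^2 + 1. Bump = 109. G_1 = 108.
G_1 = 108. HB_3(108) = 3^(3 + 1) + 3^3. Bump = 1280. G_2 = 1279.
G_2 = 1279. HB_4(1279) = 4^(4 + 1) + 3·4^3 + 3·4^2 + 3·4 + 3. Bump = 16093. G_3 = 16092.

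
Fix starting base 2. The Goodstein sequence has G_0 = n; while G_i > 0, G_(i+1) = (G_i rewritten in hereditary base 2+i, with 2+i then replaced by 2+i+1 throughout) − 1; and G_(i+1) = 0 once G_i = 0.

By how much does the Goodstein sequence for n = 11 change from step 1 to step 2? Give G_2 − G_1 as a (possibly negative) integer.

943

G_0 = 11. HB_2(11) = 2^(2 + 1) + 2 + 1. Bump = 85. G_1 = 84.
G_1 = 84. HB_3(84) = 3^(3 + 1) + 3. Bump = 1028. G_2 = 1027.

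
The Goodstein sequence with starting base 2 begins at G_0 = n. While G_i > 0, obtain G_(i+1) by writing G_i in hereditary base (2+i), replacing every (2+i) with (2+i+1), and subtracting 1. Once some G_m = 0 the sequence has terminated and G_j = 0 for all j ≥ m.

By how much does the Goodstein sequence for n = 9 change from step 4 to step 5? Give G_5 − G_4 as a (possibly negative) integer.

2331083

G_0=9  [base 2] 2^(2 + 1) + 1  →[2↦3]→  3^(3 + 1) + 1 = 82  −1 ⇒ G_1=81
G_1=81  [base 3] 3^(3 + 1)  →[3↦4]→  4^(4 + 1) = 1024  −1 ⇒ G_2=1023
G_2=1023  [base 4] 3·4^4 + 3·4^3 + 3·4^2 + 3·4 + 3  →[4↦5]→  3·5^5 + 3·5^3 + 3·5^2 + 3·5 + 3 = 9843  −1 ⇒ G_3=9842
G_3=9842  [base 5] 3·5^5 + 3·5^3 + 3·5^2 + 3·5 + 2  →[5↦6]→  3·6^6 + 3·6^3 + 3·6^2 + 3·6 + 2 = 140744  −1 ⇒ G_4=140743
G_4=140743  [base 6] 3·6^6 + 3·6^3 + 3·6^2 + 3·6 + 1  →[6↦7]→  3·7^7 + 3·7^3 + 3·7^2 + 3·7 + 1 = 2471827  −1 ⇒ G_5=2471826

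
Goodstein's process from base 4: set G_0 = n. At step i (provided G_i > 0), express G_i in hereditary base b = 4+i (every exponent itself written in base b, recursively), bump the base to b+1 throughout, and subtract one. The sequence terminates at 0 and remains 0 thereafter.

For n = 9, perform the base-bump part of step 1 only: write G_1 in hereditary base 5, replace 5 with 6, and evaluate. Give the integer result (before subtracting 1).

i=0: 9 = 2·4 + 1 (b=4); 4→5: 2·5 + 1 = 11; 11−1 = 10
i=1: 10 = 2·5 (b=5); 5→6: 2·6 = 12; 12−1 = 11

12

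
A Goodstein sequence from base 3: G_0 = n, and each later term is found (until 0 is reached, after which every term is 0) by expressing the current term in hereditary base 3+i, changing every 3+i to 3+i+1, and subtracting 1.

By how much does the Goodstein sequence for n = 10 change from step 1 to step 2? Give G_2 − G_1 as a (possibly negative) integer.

8

(0) 10|_3 = 3^2 + 1 ↦ 4^2 + 1|_4 = 17 ⇒ 16
(1) 16|_4 = 4^2 ↦ 5^2|_5 = 25 ⇒ 24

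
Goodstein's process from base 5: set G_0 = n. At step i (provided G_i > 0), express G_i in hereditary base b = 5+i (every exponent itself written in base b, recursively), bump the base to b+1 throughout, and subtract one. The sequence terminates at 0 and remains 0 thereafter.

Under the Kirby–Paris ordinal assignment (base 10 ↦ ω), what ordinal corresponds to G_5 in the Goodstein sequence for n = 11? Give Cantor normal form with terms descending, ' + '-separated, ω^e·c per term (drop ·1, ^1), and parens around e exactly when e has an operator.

[0] 11 ≡ 2·5 + 1 (base 5). Lift 6: 13. −1: 12.
[1] 12 ≡ 2·6 (base 6). Lift 7: 14. −1: 13.
[2] 13 ≡ 7 + 6 (base 7). Lift 8: 14. −1: 13.
[3] 13 ≡ 8 + 5 (base 8). Lift 9: 14. −1: 13.
[4] 13 ≡ 9 + 4 (base 9). Lift 10: 14. −1: 13.

ω + 3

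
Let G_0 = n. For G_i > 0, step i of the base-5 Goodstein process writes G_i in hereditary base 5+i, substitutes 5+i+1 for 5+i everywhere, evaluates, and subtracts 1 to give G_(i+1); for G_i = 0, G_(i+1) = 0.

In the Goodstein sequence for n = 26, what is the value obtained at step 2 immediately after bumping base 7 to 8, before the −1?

54

i=0: 26 = 5^2 + 1 (b=5); 5→6: 6^2 + 1 = 37; 37−1 = 36
i=1: 36 = 6^2 (b=6); 6→7: 7^2 = 49; 49−1 = 48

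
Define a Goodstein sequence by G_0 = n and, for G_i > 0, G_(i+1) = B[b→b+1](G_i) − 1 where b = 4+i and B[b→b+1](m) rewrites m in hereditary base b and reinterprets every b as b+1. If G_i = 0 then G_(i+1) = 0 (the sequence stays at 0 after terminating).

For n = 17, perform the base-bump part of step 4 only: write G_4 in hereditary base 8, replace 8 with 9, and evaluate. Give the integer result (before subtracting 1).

48

G_0=17  [base 4] 4^2 + 1  →[4↦5]→  5^2 + 1 = 26  −1 ⇒ G_1=25
G_1=25  [base 5] 5^2  →[5↦6]→  6^2 = 36  −1 ⇒ G_2=35
G_2=35  [base 6] 5·6 + 5  →[6↦7]→  5·7 + 5 = 40  −1 ⇒ G_3=39
G_3=39  [base 7] 5·7 + 4  →[7↦8]→  5·8 + 4 = 44  −1 ⇒ G_4=43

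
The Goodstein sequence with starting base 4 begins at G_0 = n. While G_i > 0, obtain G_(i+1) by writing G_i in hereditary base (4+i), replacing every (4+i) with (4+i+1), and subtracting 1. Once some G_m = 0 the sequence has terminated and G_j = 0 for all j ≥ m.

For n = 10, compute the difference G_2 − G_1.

G_0 = 10. HB_4(10) = 2·4 + 2. Bump = 12. G_1 = 11.
G_1 = 11. HB_5(11) = 2·5 + 1. Bump = 13. G_2 = 12.

1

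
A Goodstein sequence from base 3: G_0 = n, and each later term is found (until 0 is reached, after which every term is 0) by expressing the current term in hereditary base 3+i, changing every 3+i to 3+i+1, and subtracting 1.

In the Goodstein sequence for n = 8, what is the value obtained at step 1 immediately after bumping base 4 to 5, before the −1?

step 0: 8 = 2·3 + 2; sub 4 for 3: 2·4 + 2; = 10; G_1 = 10−1 = 9
step 1: 9 = 2·4 + 1; sub 5 for 4: 2·5 + 1; = 11; G_2 = 11−1 = 10

11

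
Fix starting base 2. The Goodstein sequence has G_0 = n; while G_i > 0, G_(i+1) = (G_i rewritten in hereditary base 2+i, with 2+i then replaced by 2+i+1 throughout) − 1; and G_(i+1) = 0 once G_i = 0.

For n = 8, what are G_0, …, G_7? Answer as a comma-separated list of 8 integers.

8, 80, 553, 6310, 93395, 1647195, 33554571, 774841151

(0) 8|_2 = 2^(2 + 1) ↦ 3^(3 + 1)|_3 = 81 ⇒ 80
(1) 80|_3 = 2·3^3 + 2·3^2 + 2·3 + 2 ↦ 2·4^4 + 2·4^2 + 2·4 + 2|_4 = 554 ⇒ 553
(2) 553|_4 = 2·4^4 + 2·4^2 + 2·4 + 1 ↦ 2·5^5 + 2·5^2 + 2·5 + 1|_5 = 6311 ⇒ 6310
(3) 6310|_5 = 2·5^5 + 2·5^2 + 2·5 ↦ 2·6^6 + 2·6^2 + 2·6|_6 = 93396 ⇒ 93395
(4) 93395|_6 = 2·6^6 + 2·6^2 + 6 + 5 ↦ 2·7^7 + 2·7^2 + 7 + 5|_7 = 1647196 ⇒ 1647195
(5) 1647195|_7 = 2·7^7 + 2·7^2 + 7 + 4 ↦ 2·8^8 + 2·8^2 + 8 + 4|_8 = 33554572 ⇒ 33554571
(6) 33554571|_8 = 2·8^8 + 2·8^2 + 8 + 3 ↦ 2·9^9 + 2·9^2 + 9 + 3|_9 = 774841152 ⇒ 774841151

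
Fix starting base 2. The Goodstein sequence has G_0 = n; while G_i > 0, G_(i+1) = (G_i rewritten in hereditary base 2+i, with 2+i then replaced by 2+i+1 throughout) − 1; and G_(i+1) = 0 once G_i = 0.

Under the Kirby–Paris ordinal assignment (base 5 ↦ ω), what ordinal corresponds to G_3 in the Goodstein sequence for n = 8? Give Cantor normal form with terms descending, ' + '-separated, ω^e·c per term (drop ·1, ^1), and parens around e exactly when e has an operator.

ω^ω·2 + ω^2·2 + ω·2

G_0 = 8. HB_2(8) = 2^(2 + 1). Bump = 81. G_1 = 80.
G_1 = 80. HB_3(80) = 2·3^3 + 2·3^2 + 2·3 + 2. Bump = 554. G_2 = 553.
G_2 = 553. HB_4(553) = 2·4^4 + 2·4^2 + 2·4 + 1. Bump = 6311. G_3 = 6310.
G_3 = 6310. HB_5(6310) = 2·5^5 + 2·5^2 + 2·5. Bump = 93396. G_4 = 93395.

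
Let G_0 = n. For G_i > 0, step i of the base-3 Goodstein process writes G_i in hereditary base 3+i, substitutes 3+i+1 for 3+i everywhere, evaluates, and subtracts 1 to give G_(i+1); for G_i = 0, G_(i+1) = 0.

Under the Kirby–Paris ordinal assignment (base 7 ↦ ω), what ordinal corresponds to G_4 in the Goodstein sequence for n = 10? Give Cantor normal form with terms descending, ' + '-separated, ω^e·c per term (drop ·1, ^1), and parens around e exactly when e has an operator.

ω·4 + 2

base 3: 10 = 3^2 + 1; at 4: 4^2 + 1 = 17; next = 16
base 4: 16 = 4^2; at 5: 5^2 = 25; next = 24
base 5: 24 = 4·5 + 4; at 6: 4·6 + 4 = 28; next = 27
base 6: 27 = 4·6 + 3; at 7: 4·7 + 3 = 31; next = 30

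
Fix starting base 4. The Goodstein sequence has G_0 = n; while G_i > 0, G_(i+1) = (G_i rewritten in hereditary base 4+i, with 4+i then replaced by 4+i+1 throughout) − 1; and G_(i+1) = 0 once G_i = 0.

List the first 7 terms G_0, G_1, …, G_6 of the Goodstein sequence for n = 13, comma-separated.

G_0=13  [base 4] 3·4 + 1  →[4↦5]→  3·5 + 1 = 16  −1 ⇒ G_1=15
G_1=15  [base 5] 3·5  →[5↦6]→  3·6 = 18  −1 ⇒ G_2=17
G_2=17  [base 6] 2·6 + 5  →[6↦7]→  2·7 + 5 = 19  −1 ⇒ G_3=18
G_3=18  [base 7] 2·7 + 4  →[7↦8]→  2·8 + 4 = 20  −1 ⇒ G_4=19
G_4=19  [base 8] 2·8 + 3  →[8↦9]→  2·9 + 3 = 21  −1 ⇒ G_5=20
G_5=20  [base 9] 2·9 + 2  →[9↦10]→  2·10 + 2 = 22  −1 ⇒ G_6=21

13, 15, 17, 18, 19, 20, 21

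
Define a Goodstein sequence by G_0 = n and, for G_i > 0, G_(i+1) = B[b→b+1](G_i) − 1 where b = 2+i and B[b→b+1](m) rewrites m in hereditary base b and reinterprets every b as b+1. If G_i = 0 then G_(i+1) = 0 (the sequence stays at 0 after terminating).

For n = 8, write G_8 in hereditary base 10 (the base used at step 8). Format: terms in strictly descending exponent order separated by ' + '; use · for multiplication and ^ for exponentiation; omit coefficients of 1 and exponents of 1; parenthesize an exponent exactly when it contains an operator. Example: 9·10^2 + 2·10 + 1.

2·10^10 + 2·10^2 + 10 + 1

(0) 8|_2 = 2^(2 + 1) ↦ 3^(3 + 1)|_3 = 81 ⇒ 80
(1) 80|_3 = 2·3^3 + 2·3^2 + 2·3 + 2 ↦ 2·4^4 + 2·4^2 + 2·4 + 2|_4 = 554 ⇒ 553
(2) 553|_4 = 2·4^4 + 2·4^2 + 2·4 + 1 ↦ 2·5^5 + 2·5^2 + 2·5 + 1|_5 = 6311 ⇒ 6310
(3) 6310|_5 = 2·5^5 + 2·5^2 + 2·5 ↦ 2·6^6 + 2·6^2 + 2·6|_6 = 93396 ⇒ 93395
(4) 93395|_6 = 2·6^6 + 2·6^2 + 6 + 5 ↦ 2·7^7 + 2·7^2 + 7 + 5|_7 = 1647196 ⇒ 1647195
(5) 1647195|_7 = 2·7^7 + 2·7^2 + 7 + 4 ↦ 2·8^8 + 2·8^2 + 8 + 4|_8 = 33554572 ⇒ 33554571
(6) 33554571|_8 = 2·8^8 + 2·8^2 + 8 + 3 ↦ 2·9^9 + 2·9^2 + 9 + 3|_9 = 774841152 ⇒ 774841151
(7) 774841151|_9 = 2·9^9 + 2·9^2 + 9 + 2 ↦ 2·10^10 + 2·10^2 + 10 + 2|_10 = 20000000212 ⇒ 20000000211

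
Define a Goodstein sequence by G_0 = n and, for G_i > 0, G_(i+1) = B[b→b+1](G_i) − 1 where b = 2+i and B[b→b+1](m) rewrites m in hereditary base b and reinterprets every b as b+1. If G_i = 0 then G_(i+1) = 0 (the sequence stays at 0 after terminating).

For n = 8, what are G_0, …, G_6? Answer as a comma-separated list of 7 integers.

G_0=8  [base 2] 2^(2 + 1)  →[2↦3]→  3^(3 + 1) = 81  −1 ⇒ G_1=80
G_1=80  [base 3] 2·3^3 + 2·3^2 + 2·3 + 2  →[3↦4]→  2·4^4 + 2·4^2 + 2·4 + 2 = 554  −1 ⇒ G_2=553
G_2=553  [base 4] 2·4^4 + 2·4^2 + 2·4 + 1  →[4↦5]→  2·5^5 + 2·5^2 + 2·5 + 1 = 6311  −1 ⇒ G_3=6310
G_3=6310  [base 5] 2·5^5 + 2·5^2 + 2·5  →[5↦6]→  2·6^6 + 2·6^2 + 2·6 = 93396  −1 ⇒ G_4=93395
G_4=93395  [base 6] 2·6^6 + 2·6^2 + 6 + 5  →[6↦7]→  2·7^7 + 2·7^2 + 7 + 5 = 1647196  −1 ⇒ G_5=1647195
G_5=1647195  [base 7] 2·7^7 + 2·7^2 + 7 + 4  →[7↦8]→  2·8^8 + 2·8^2 + 8 + 4 = 33554572  −1 ⇒ G_6=33554571

8, 80, 553, 6310, 93395, 1647195, 33554571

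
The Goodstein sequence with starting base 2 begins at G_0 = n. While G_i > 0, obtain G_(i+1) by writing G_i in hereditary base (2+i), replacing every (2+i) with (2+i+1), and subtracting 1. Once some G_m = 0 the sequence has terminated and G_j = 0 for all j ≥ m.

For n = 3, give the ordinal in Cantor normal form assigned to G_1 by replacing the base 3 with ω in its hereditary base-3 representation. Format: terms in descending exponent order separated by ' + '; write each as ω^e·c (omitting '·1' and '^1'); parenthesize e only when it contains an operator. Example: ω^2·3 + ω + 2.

ω

[0] 3 ≡ 2 + 1 (base 2). Lift 3: 4. −1: 3.
[1] 3 ≡ 3 (base 3). Lift 4: 4. −1: 3.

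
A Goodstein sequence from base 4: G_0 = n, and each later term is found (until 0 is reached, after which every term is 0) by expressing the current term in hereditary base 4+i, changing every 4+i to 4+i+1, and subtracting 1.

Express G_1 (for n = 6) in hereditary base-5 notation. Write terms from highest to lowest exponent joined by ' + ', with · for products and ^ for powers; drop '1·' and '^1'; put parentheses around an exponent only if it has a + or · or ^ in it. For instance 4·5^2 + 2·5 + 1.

i=0: 6 = 4 + 2 (b=4); 4→5: 5 + 2 = 7; 7−1 = 6
i=1: 6 = 5 + 1 (b=5); 5→6: 6 + 1 = 7; 7−1 = 6

5 + 1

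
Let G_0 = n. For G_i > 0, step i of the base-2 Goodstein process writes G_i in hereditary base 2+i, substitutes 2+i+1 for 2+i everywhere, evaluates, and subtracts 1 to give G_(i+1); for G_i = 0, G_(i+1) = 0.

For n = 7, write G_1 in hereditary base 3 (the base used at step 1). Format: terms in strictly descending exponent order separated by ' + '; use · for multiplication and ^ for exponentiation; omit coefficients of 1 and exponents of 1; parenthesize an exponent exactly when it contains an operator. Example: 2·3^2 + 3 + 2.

3^3 + 3

(0) 7|_2 = 2^2 + 2 + 1 ↦ 3^3 + 3 + 1|_3 = 31 ⇒ 30
(1) 30|_3 = 3^3 + 3 ↦ 4^4 + 4|_4 = 260 ⇒ 259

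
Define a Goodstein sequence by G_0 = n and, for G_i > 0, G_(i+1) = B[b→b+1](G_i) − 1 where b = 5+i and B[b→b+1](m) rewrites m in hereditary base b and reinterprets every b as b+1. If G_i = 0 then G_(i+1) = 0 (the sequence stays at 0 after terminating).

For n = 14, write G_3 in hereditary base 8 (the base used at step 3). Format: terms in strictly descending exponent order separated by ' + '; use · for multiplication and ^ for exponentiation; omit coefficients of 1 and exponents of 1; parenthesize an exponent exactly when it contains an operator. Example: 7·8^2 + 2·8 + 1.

2·8 + 1

[0] 14 ≡ 2·5 + 4 (base 5). Lift 6: 16. −1: 15.
[1] 15 ≡ 2·6 + 3 (base 6). Lift 7: 17. −1: 16.
[2] 16 ≡ 2·7 + 2 (base 7). Lift 8: 18. −1: 17.
[3] 17 ≡ 2·8 + 1 (base 8). Lift 9: 19. −1: 18.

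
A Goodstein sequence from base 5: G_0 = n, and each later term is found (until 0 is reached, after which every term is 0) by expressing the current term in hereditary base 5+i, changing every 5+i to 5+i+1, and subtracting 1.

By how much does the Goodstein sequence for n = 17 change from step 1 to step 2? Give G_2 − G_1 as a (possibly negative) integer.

G_0 = 17. HB_5(17) = 3·5 + 2. Bump = 20. G_1 = 19.
G_1 = 19. HB_6(19) = 3·6 + 1. Bump = 22. G_2 = 21.

2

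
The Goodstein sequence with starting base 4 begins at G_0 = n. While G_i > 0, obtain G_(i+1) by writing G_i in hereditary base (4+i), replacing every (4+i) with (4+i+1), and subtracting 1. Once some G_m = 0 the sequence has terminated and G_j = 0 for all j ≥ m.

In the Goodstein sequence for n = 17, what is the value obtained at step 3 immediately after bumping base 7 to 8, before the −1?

44

i=0: 17 = 4^2 + 1 (b=4); 4→5: 5^2 + 1 = 26; 26−1 = 25
i=1: 25 = 5^2 (b=5); 5→6: 6^2 = 36; 36−1 = 35
i=2: 35 = 5·6 + 5 (b=6); 6→7: 5·7 + 5 = 40; 40−1 = 39
i=3: 39 = 5·7 + 4 (b=7); 7→8: 5·8 + 4 = 44; 44−1 = 43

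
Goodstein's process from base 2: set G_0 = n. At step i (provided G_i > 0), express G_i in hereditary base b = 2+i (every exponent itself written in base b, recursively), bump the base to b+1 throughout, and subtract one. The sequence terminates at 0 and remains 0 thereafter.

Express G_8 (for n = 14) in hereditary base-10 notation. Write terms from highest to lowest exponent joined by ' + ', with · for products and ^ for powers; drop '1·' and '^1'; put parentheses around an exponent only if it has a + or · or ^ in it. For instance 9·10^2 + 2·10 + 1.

10^(10 + 1) + 5·10^5 + 5·10^4 + 5·10^3 + 5·10^2 + 5·10 + 1

G_0=14  [base 2] 2^(2 + 1) + 2^2 + 2  →[2↦3]→  3^(3 + 1) + 3^3 + 3 = 111  −1 ⇒ G_1=110
G_1=110  [base 3] 3^(3 + 1) + 3^3 + 2  →[3↦4]→  4^(4 + 1) + 4^4 + 2 = 1282  −1 ⇒ G_2=1281
G_2=1281  [base 4] 4^(4 + 1) + 4^4 + 1  →[4↦5]→  5^(5 + 1) + 5^5 + 1 = 18751  −1 ⇒ G_3=18750
G_3=18750  [base 5] 5^(5 + 1) + 5^5  →[5↦6]→  6^(6 + 1) + 6^6 = 326592  −1 ⇒ G_4=326591
G_4=326591  [base 6] 6^(6 + 1) + 5·6^5 + 5·6^4 + 5·6^3 + 5·6^2 + 5·6 + 5  →[6↦7]→  7^(7 + 1) + 5·7^5 + 5·7^4 + 5·7^3 + 5·7^2 + 5·7 + 5 = 5862841  −1 ⇒ G_5=5862840
G_5=5862840  [base 7] 7^(7 + 1) + 5·7^5 + 5·7^4 + 5·7^3 + 5·7^2 + 5·7 + 4  →[7↦8]→  8^(8 + 1) + 5·8^5 + 5·8^4 + 5·8^3 + 5·8^2 + 5·8 + 4 = 134404972  −1 ⇒ G_6=134404971
G_6=134404971  [base 8] 8^(8 + 1) + 5·8^5 + 5·8^4 + 5·8^3 + 5·8^2 + 5·8 + 3  →[8↦9]→  9^(9 + 1) + 5·9^5 + 5·9^4 + 5·9^3 + 5·9^2 + 5·9 + 3 = 3487116549  −1 ⇒ G_7=3487116548
G_7=3487116548  [base 9] 9^(9 + 1) + 5·9^5 + 5·9^4 + 5·9^3 + 5·9^2 + 5·9 + 2  →[9↦10]→  10^(10 + 1) + 5·10^5 + 5·10^4 + 5·10^3 + 5·10^2 + 5·10 + 2 = 100000555552  −1 ⇒ G_8=100000555551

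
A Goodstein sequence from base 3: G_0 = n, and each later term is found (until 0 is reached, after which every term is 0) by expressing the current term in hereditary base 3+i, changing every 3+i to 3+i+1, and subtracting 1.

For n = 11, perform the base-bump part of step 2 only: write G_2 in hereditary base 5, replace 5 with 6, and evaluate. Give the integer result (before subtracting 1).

36

G_0=11  [base 3] 3^2 + 2  →[3↦4]→  4^2 + 2 = 18  −1 ⇒ G_1=17
G_1=17  [base 4] 4^2 + 1  →[4↦5]→  5^2 + 1 = 26  −1 ⇒ G_2=25
G_2=25  [base 5] 5^2  →[5↦6]→  6^2 = 36  −1 ⇒ G_3=35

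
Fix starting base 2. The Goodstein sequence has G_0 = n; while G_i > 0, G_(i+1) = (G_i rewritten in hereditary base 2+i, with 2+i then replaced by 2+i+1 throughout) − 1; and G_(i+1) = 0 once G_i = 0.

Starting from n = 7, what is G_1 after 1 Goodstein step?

30

(0) 7|_2 = 2^2 + 2 + 1 ↦ 3^3 + 3 + 1|_3 = 31 ⇒ 30
(1) 30|_3 = 3^3 + 3 ↦ 4^4 + 4|_4 = 260 ⇒ 259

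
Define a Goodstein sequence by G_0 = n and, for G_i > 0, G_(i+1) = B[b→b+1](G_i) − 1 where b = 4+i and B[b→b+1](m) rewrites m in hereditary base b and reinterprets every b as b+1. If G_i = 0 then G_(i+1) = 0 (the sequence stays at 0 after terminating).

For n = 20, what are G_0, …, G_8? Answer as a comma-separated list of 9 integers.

G_0 = 20. HB_4(20) = 4^2 + 4. Bump = 30. G_1 = 29.
G_1 = 29. HB_5(29) = 5^2 + 4. Bump = 40. G_2 = 39.
G_2 = 39. HB_6(39) = 6^2 + 3. Bump = 52. G_3 = 51.
G_3 = 51. HB_7(51) = 7^2 + 2. Bump = 66. G_4 = 65.
G_4 = 65. HB_8(65) = 8^2 + 1. Bump = 82. G_5 = 81.
G_5 = 81. HB_9(81) = 9^2. Bump = 100. G_6 = 99.
G_6 = 99. HB_10(99) = 9·10 + 9. Bump = 108. G_7 = 107.
G_7 = 107. HB_11(107) = 9·11 + 8. Bump = 116. G_8 = 115.

20, 29, 39, 51, 65, 81, 99, 107, 115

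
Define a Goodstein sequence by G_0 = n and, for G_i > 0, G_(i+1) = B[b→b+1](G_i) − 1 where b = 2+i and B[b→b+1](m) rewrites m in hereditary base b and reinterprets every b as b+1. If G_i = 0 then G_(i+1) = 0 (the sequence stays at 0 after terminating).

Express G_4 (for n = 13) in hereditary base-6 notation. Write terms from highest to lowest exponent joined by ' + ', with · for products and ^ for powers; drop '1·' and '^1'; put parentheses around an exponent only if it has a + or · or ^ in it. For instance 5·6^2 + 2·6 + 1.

i=0: 13 = 2^(2 + 1) + 2^2 + 1 (b=2); 2→3: 3^(3 + 1) + 3^3 + 1 = 109; 109−1 = 108
i=1: 108 = 3^(3 + 1) + 3^3 (b=3); 3→4: 4^(4 + 1) + 4^4 = 1280; 1280−1 = 1279
i=2: 1279 = 4^(4 + 1) + 3·4^3 + 3·4^2 + 3·4 + 3 (b=4); 4→5: 5^(5 + 1) + 3·5^3 + 3·5^2 + 3·5 + 3 = 16093; 16093−1 = 16092
i=3: 16092 = 5^(5 + 1) + 3·5^3 + 3·5^2 + 3·5 + 2 (b=5); 5→6: 6^(6 + 1) + 3·6^3 + 3·6^2 + 3·6 + 2 = 280712; 280712−1 = 280711

6^(6 + 1) + 3·6^3 + 3·6^2 + 3·6 + 1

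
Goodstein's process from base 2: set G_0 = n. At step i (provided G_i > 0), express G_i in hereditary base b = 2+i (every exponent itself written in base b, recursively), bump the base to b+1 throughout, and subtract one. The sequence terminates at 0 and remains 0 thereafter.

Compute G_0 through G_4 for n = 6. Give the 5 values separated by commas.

6, 29, 257, 3125, 46655

G_0=6  [base 2] 2^2 + 2  →[2↦3]→  3^3 + 3 = 30  −1 ⇒ G_1=29
G_1=29  [base 3] 3^3 + 2  →[3↦4]→  4^4 + 2 = 258  −1 ⇒ G_2=257
G_2=257  [base 4] 4^4 + 1  →[4↦5]→  5^5 + 1 = 3126  −1 ⇒ G_3=3125
G_3=3125  [base 5] 5^5  →[5↦6]→  6^6 = 46656  −1 ⇒ G_4=46655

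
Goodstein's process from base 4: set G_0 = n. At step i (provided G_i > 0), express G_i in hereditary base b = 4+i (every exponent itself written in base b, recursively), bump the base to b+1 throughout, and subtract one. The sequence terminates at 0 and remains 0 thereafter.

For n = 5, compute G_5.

G_0 = 5. HB_4(5) = 4 + 1. Bump = 6. G_1 = 5.
G_1 = 5. HB_5(5) = 5. Bump = 6. G_2 = 5.
G_2 = 5. HB_6(5) = 5. Bump = 5. G_3 = 4.
G_3 = 4. HB_7(4) = 4. Bump = 4. G_4 = 3.
G_4 = 3. HB_8(3) = 3. Bump = 3. G_5 = 2.
G_5 = 2. HB_9(2) = 2. Bump = 2. G_6 = 1.

2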